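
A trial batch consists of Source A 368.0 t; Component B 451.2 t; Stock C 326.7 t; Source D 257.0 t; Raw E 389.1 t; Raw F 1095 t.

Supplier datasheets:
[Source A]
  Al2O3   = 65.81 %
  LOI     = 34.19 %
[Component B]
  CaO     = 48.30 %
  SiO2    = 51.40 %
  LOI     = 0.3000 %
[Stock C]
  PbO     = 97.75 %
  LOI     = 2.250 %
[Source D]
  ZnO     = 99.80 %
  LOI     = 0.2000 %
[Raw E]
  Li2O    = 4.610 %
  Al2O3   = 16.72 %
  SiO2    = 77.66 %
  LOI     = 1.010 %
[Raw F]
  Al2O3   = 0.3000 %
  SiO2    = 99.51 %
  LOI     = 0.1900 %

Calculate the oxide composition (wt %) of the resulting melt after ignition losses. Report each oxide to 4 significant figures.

The working math runs at full precision at every stage. In-progress results are rounded off to 4 significant digits when displayed; a single rounding finalizes every reported result. Derived quantities (the six compositions, the yield, ignition loss, glass mass, the totals) are re-derived in exact precision from the batch weights per 2746 t of glass, as quoted within the problem or answer text.
What the batch supplies per oxide:
  Li2O: 389.1·0.04610 = 17.94 t
  ZnO: 257.0·0.9980 = 256.5 t
  PbO: 326.7·0.9775 = 319.3 t
  CaO: 451.2·0.4830 = 217.9 t
  Al2O3: 368.0·0.6581 + 389.1·0.1672 + 1095·0.003000 = 310.5 t
  SiO2: 451.2·0.5140 + 389.1·0.7766 + 1095·0.9951 = 1624 t
LOI: 368.0·0.3419 + 451.2·0.003000 + 326.7·0.02250 + 257.0·0.002000 + 389.1·0.01010 + 1095·0.001900 = 141.0 t
Glass mass = batch − LOI = 2887 − 141.0 = 2746 t (= Σ oxide masses)
wt %: oxide over glass, times 100

Glass mass = 2746 t (batch 2887 − LOI 141.0).
Composition: Li2O 0.6532%, ZnO 9.341%, PbO 11.63%, CaO 7.936%, Al2O3 11.31%, SiO2 59.13%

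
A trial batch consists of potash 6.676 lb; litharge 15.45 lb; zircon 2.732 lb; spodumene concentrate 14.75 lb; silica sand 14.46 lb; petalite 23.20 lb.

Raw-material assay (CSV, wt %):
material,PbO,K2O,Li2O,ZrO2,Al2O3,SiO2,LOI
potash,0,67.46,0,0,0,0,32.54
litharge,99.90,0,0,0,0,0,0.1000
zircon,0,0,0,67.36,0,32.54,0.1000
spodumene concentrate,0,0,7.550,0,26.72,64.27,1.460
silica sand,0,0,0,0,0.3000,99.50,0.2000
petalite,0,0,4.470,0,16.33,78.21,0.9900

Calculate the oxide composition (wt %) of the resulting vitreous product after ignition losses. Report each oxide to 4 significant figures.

In-progress results appear rounded to 4 significant figures — the whole derivation maintains full float precision from start to finish; every reported value is rounded once only — derived quantities, including ignition loss, the six compositions, net glass mass, yield, the totals, are recomputed starting from the weights for 74.60 lb of glass at full float precision, exactly as printed in the problem or the answer.
Mass of each oxide from the mix:
  PbO: 15.45·0.9990 = 15.43 lb
  K2O: 6.676·0.6746 = 4.504 lb
  Li2O: 14.75·0.07550 + 23.20·0.04470 = 2.151 lb
  ZrO2: 2.732·0.6736 = 1.840 lb
  Al2O3: 14.75·0.2672 + 14.46·0.003000 + 23.20·0.1633 = 7.773 lb
  SiO2: 2.732·0.3254 + 14.75·0.6427 + 14.46·0.9950 + 23.20·0.7821 = 42.90 lb
LOI: 6.676·0.3254 + 15.45·0.001000 + 2.732·0.001000 + 14.75·0.01460 + 14.46·0.002000 + 23.20·0.009900 = 2.665 lb
batch − LOI leaves glass = 77.27 − 2.665 = 74.60 lb (consistent with Σ oxide mass)
wt %: oxide over glass, times 100

Glass mass = 74.60 lb (batch 77.27 − LOI 2.665).
Composition: PbO 20.69%, K2O 6.037%, Li2O 2.883%, ZrO2 2.467%, Al2O3 10.42%, SiO2 57.51%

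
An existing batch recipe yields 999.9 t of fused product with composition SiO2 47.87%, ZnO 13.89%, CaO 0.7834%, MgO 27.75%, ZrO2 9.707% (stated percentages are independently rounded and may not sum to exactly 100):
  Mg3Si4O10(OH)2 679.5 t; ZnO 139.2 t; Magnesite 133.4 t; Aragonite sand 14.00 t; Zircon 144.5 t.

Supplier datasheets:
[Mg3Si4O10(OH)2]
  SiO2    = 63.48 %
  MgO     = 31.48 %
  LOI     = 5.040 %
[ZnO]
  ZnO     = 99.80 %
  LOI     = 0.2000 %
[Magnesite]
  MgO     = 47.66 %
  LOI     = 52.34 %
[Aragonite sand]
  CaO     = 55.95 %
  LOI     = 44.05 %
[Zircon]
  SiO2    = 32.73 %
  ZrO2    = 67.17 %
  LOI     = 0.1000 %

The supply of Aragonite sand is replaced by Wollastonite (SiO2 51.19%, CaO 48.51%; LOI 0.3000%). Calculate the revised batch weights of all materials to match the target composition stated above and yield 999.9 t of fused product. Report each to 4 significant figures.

Mid-chain values are displayed rounded off to 4 significant digits as written. The whole derivation holds full precision in every operation; each reported number takes just one rounding; derived quantities, which include the yield, the totals, LOI, the five compositions, glass mass, are recomputed in exact precision, as given in problem or answer, from the weighed amounts for 999.9 t of glass.
Target oxide masses per 999.9 t fused product:
  SiO2: 47.87% × 999.9 = 478.7 t
  ZnO: 13.89% × 999.9 = 138.9 t
  CaO: 0.7834% × 999.9 = 7.833 t
  MgO: 27.75% × 999.9 = 277.5 t
  ZrO2: 9.707% × 999.9 = 97.06 t
Mass-balance tally per oxide given the weights on record, on the stated basis (summed amounts equal target values within answer rounding):
  SiO2: 666.5·0.6348 + 16.15·0.5119 + 144.5·0.3273 = 478.7 t (target 478.7 t)
  ZnO: 139.2·0.9980 = 138.9 t (target 138.9 t)
  CaO: 16.15·0.4851 = 7.834 t (target 7.833 t)
  MgO: 666.5·0.3148 + 142.0·0.4766 = 277.5 t (target 277.5 t)
  ZrO2: 144.5·0.6717 = 97.06 t (target 97.06 t)
Auditing the glass mass value: the batch minus its LOI: 1000 t (oxide target masses add up to 999.9 t; basis as stated: 999.9 t — a pure rounding effect).
Summing the batch: Σ batch = 1108 t; LOI removed, Σ of batch·LOI: 108.4 t; yield: glass divided by total = 90.22%.

Revised batch per 999.9 t fused product:
  Mg3Si4O10(OH)2: 666.5 t
  ZnO: 139.2 t
  Magnesite: 142.0 t
  Wollastonite: 16.15 t
  Zircon: 144.5 t
Total batch = 1108 t; LOI loss = 108.4 t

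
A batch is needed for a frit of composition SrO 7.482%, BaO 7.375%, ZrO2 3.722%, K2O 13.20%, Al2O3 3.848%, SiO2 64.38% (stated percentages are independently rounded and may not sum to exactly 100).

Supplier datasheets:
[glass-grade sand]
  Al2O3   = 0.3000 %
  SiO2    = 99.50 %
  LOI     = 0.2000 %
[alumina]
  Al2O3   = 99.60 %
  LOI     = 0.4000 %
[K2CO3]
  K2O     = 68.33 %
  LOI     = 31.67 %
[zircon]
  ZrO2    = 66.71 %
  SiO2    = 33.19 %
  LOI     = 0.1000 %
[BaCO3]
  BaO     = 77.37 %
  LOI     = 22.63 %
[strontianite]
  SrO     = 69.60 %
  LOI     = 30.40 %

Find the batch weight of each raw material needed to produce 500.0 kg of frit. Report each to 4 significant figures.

Batch per 500.0 kg frit:
  glass-grade sand: 314.2 kg
  alumina: 18.37 kg
  K2CO3: 96.59 kg
  zircon: 27.90 kg
  BaCO3: 47.66 kg
  strontianite: 53.75 kg
Total batch = 558.5 kg; LOI loss = 58.45 kg; yield = 89.53%

The working math maintains full float precision at each step. Values along the way are printed, rounded to 4 significant figures, across the worked steps; each reported value is rounded a single time — all derived quantities are recomputed at full precision (yield, six oxide percentages, LOI, net glass mass, totals) from the weighed amounts on 500.0 kg of glass as they appear in problem or answer.
Oxide-by-oxide targets in 500.0 kg frit:
  SrO: 7.482% × 500.0 = 37.41 kg
  BaO: 7.375% × 500.0 = 36.88 kg
  ZrO2: 3.722% × 500.0 = 18.61 kg
  K2O: 13.20% × 500.0 = 66.00 kg
  Al2O3: 3.848% × 500.0 = 19.24 kg
  SiO2: 64.38% × 500.0 = 321.9 kg
Per-oxide balance check from the weights as reported, against the basis in use (summed amounts equal target values modulo rounding of the values):
  SrO: 53.75·0.6960 = 37.41 kg (target 37.41 kg)
  BaO: 47.66·0.7737 = 36.87 kg (target 36.88 kg)
  ZrO2: 27.90·0.6671 = 18.61 kg (target 18.61 kg)
  K2O: 96.59·0.6833 = 66.00 kg (target 66.00 kg)
  Al2O3: 314.2·0.003000 + 18.37·0.9960 = 19.24 kg (target 19.24 kg)
  SiO2: 314.2·0.9950 + 27.90·0.3319 = 321.9 kg (target 321.9 kg)
Glass mass check: batch Σ − ignition loss = 500.0 kg (oxide target masses add up to 500.0 kg; the stated basis being 500.0 kg — rounding explains the deltas).
Batch grand total — Σ batch = 558.5 kg; ignition loss, Σ(batch × LOI) = 58.45 kg; as yield: glass ÷ batch → 89.53%.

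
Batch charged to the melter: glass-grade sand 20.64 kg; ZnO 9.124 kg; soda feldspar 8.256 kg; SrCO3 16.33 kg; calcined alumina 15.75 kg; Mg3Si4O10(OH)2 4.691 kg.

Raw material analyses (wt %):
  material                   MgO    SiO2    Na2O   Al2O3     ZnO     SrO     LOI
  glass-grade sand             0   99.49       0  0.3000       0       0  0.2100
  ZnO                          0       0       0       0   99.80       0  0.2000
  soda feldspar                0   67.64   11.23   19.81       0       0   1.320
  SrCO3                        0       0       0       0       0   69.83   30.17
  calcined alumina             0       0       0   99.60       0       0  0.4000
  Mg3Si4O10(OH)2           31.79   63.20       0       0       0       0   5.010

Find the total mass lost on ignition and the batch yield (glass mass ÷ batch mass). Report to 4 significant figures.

The intermediate values are displayed, with 4-significant-figure rounding, between the steps; the whole derivation keeps exact precision in every operation. Each reported value receives exactly one rounding. The derived quantities are rebuilt at exact precision (net glass mass, ignition loss, the yield, totals, six oxide percentages) using the weight values on 69.40 kg of glass as they appear in the problem or answer text.
Loss on ignition, line by line:
  glass-grade sand: 20.64 × 0.002100 = 0.04334 kg
  ZnO: 9.124 × 0.002000 = 0.01825 kg
  soda feldspar: 8.256 × 0.01320 = 0.1090 kg
  SrCO3: 16.33 × 0.3017 = 4.927 kg
  calcined alumina: 15.75 × 0.004000 = 0.06300 kg
  Mg3Si4O10(OH)2: 4.691 × 0.05010 = 0.2350 kg
Total LOI = 5.395 kg
Glass = batch − LOI = 74.79 − 5.395 = 69.40 kg

LOI loss = 5.395 kg; glass = 69.40 kg; yield = 92.79%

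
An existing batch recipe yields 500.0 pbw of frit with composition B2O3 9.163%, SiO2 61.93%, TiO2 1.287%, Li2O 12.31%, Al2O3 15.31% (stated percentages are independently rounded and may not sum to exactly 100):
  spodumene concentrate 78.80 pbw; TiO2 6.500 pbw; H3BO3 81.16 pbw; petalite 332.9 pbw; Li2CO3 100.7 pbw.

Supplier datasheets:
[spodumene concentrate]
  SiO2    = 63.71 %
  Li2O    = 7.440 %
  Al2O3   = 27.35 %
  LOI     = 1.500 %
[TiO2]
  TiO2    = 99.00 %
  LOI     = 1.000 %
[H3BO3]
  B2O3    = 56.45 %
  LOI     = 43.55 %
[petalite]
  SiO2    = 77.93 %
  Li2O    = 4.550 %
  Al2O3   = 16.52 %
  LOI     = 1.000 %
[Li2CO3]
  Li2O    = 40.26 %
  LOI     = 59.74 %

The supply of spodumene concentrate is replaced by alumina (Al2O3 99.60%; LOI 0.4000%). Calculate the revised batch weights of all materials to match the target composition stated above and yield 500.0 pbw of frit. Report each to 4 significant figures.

Revised batch per 500.0 pbw frit:
  alumina: 10.95 pbw
  TiO2: 6.500 pbw
  H3BO3: 81.16 pbw
  petalite: 397.3 pbw
  Li2CO3: 108.0 pbw
Total batch = 603.9 pbw; LOI loss = 103.9 pbw

All internal work maintains exact precision from start to finish — the intermediate values appear, with 4-significant-digit rounding, as written — exactly one rounding goes into every reported value — derived quantities (five oxide percentages, net glass mass, LOI, the yield, totals) are computed from the batch weights for 500.0 pbw of glass at full precision, as written in question or answer.
Oxide mass targets, per 500.0 pbw frit:
  B2O3: 9.163% × 500.0 = 45.82 pbw
  SiO2: 61.93% × 500.0 = 309.6 pbw
  TiO2: 1.287% × 500.0 = 6.435 pbw
  Li2O: 12.31% × 500.0 = 61.55 pbw
  Al2O3: 15.31% × 500.0 = 76.55 pbw
Verifying the oxide balance with the batch weights as given, under the basis named above (sums match the target masses within answer rounding):
  B2O3: 81.16·0.5645 = 45.81 pbw (target 45.82 pbw)
  SiO2: 397.3·0.7793 = 309.6 pbw (target 309.6 pbw)
  TiO2: 6.500·0.9900 = 6.435 pbw (target 6.435 pbw)
  Li2O: 397.3·0.04550 + 108.0·0.4026 = 61.56 pbw (target 61.55 pbw)
  Al2O3: 10.95·0.9960 + 397.3·0.1652 = 76.54 pbw (target 76.55 pbw)
Mass balance on the glass: whole batch net of LOI = 500.0 pbw (targets for the oxides total 500.0 pbw; the stated basis being 500.0 pbw — deltas are rounding alone).
Batch grand total — Σ batch = 603.9 pbw; the LOI term Σ batch·LOI equals 103.9 pbw; as yield: glass ÷ batch → 82.79%.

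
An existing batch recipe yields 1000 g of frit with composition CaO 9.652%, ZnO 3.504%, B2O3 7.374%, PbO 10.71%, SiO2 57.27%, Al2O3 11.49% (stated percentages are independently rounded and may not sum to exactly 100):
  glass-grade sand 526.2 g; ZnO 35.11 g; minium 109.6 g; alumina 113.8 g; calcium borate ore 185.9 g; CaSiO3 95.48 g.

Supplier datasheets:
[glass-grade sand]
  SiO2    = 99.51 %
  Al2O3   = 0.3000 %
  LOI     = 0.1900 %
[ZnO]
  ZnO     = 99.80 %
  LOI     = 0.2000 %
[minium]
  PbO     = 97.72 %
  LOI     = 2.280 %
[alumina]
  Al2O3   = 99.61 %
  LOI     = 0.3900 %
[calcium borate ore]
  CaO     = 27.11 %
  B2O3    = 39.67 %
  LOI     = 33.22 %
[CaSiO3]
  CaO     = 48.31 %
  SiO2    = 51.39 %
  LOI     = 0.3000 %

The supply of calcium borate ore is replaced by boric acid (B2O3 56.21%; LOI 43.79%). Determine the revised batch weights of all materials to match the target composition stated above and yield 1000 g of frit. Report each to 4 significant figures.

The whole derivation carries exact precision in every operation — working values are displayed, with 4-significant-digit rounding, between the steps. Every reported number carries a single rounding. Derived quantities are recomputed starting from the weights at 1000 g of glass in exact precision (six oxide percentages, the totals, glass mass, the yield, ignition loss), precisely as stated by the problem or answer text.
Target oxide masses per 1000 g frit:
  CaO: 9.652% × 1000 = 96.52 g
  ZnO: 3.504% × 1000 = 35.04 g
  B2O3: 7.374% × 1000 = 73.74 g
  PbO: 10.71% × 1000 = 107.1 g
  SiO2: 57.27% × 1000 = 572.7 g
  Al2O3: 11.49% × 1000 = 114.9 g
Checking each oxide sum per the reported batch figures, under the basis named above (delivered sums recover each target once rounding is allowed for):
  CaO: 199.8·0.4831 = 96.52 g (target 96.52 g)
  ZnO: 35.11·0.9980 = 35.04 g (target 35.04 g)
  B2O3: 131.2·0.5621 = 73.75 g (target 73.74 g)
  PbO: 109.6·0.9772 = 107.1 g (target 107.1 g)
  SiO2: 472.3·0.9951 + 199.8·0.5139 = 572.7 g (target 572.7 g)
  Al2O3: 472.3·0.003000 + 113.9·0.9961 = 114.9 g (target 114.9 g)
Glass mass check: total batch − LOI = 999.9 g (the Σ of target masses is 1000 g; against the stated basis, 1000 g — differing by rounding only).
Summing the batch: Σ batch = 1062 g; Σ batch·LOI gives LOI loss = 61.96 g; the yield ratio, glass ÷ batch: 94.16%.

Revised batch per 1000 g frit:
  glass-grade sand: 472.3 g
  ZnO: 35.11 g
  minium: 109.6 g
  alumina: 113.9 g
  boric acid: 131.2 g
  CaSiO3: 199.8 g
Total batch = 1062 g; LOI loss = 61.96 g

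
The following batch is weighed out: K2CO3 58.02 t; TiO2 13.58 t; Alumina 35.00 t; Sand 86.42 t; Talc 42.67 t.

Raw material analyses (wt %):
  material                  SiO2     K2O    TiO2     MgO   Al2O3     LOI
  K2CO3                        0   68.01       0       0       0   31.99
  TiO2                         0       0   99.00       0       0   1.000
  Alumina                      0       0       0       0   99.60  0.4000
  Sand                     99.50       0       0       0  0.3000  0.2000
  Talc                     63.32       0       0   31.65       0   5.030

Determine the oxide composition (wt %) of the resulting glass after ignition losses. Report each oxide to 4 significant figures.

All arithmetic maintains full float precision through the solve; intermediates are displayed rounded off to 4 significant figures at each printed step — each reported result carries a single rounding — all derived quantities, including net glass mass, LOI, yield, five oxide percentages, totals, are computed using the weight values on 214.5 t of glass at full precision, precisely as stated by question or answer.
What the batch supplies per oxide:
  SiO2: 86.42·0.9950 + 42.67·0.6332 = 113.0 t
  K2O: 58.02·0.6801 = 39.46 t
  TiO2: 13.58·0.9900 = 13.44 t
  MgO: 42.67·0.3165 = 13.51 t
  Al2O3: 35.00·0.9960 + 86.42·0.003000 = 35.12 t
LOI: 58.02·0.3199 + 13.58·0.01000 + 35.00·0.004000 + 86.42·0.002000 + 42.67·0.05030 = 21.16 t
Resulting glass, batch − LOI: 235.7 − 21.16 = 214.5 t (= Σ oxide masses)
oxide / glass × 100 gives the wt %

Glass mass = 214.5 t (batch 235.7 − LOI 21.16).
Composition: SiO2 52.68%, K2O 18.39%, TiO2 6.267%, MgO 6.295%, Al2O3 16.37%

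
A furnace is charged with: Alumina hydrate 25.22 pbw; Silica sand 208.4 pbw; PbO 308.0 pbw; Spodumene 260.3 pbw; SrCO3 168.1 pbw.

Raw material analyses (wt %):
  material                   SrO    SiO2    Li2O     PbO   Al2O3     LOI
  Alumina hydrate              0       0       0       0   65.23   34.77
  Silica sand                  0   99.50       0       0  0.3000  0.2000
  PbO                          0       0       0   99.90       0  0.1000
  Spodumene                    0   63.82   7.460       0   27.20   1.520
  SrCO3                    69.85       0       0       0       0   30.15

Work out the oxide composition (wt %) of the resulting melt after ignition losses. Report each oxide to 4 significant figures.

All arithmetic runs at full float precision all the way through — values along the way are printed rounded to 4 significant digits across the worked steps. Every reported value includes exactly one rounding; all derived quantities (the yield, glass mass, the five compositions, ignition loss, the totals) are carried in full float precision using the weight values for 905.9 pbw of glass, exactly as shown in the problem or the answer.
Delivered oxide masses:
  SrO: 168.1·0.6985 = 117.4 pbw
  SiO2: 208.4·0.9950 + 260.3·0.6382 = 373.5 pbw
  Li2O: 260.3·0.07460 = 19.42 pbw
  PbO: 308.0·0.9990 = 307.7 pbw
  Al2O3: 25.22·0.6523 + 208.4·0.003000 + 260.3·0.2720 = 87.88 pbw
LOI: 25.22·0.3477 + 208.4·0.002000 + 308.0·0.001000 + 260.3·0.01520 + 168.1·0.3015 = 64.13 pbw
batch − LOI leaves glass = 970.0 − 64.13 = 905.9 pbw (= Σ oxide masses)
percent by weight: oxide/glass ×100

Glass mass = 905.9 pbw (batch 970.0 − LOI 64.13).
Composition: SrO 12.96%, SiO2 41.23%, Li2O 2.144%, PbO 33.97%, Al2O3 9.701%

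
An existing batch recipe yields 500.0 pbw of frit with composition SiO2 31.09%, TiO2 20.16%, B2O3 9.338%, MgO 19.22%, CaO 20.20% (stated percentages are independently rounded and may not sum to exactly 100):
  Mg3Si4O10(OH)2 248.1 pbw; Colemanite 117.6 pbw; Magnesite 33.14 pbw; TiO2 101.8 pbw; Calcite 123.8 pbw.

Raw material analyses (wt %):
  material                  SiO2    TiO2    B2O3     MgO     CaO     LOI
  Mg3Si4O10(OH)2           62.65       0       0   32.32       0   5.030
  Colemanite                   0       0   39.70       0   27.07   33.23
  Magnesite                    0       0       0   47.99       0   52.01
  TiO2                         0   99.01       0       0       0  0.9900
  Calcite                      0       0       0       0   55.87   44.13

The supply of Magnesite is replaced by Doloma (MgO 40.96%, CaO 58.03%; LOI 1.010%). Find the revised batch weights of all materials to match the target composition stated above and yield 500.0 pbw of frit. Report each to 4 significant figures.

In-progress results are displayed rounded to four significant digits in the working; each numeric step runs at full float precision in every operation. Each reported number is rounded once only — the derived quantities are computed using the weight values on 500.0 pbw of glass at exact precision (net glass mass, the totals, LOI, the five compositions, yield) precisely as stated by problem or answer.
Oxide-by-oxide targets in 500.0 pbw frit:
  SiO2: 31.09% × 500.0 = 155.4 pbw
  TiO2: 20.16% × 500.0 = 100.8 pbw
  B2O3: 9.338% × 500.0 = 46.69 pbw
  MgO: 19.22% × 500.0 = 96.10 pbw
  CaO: 20.20% × 500.0 = 101.0 pbw
Verifying the oxide balance per the reported batch figures, for the quoted basis mass (sum by sum, the targets are met given rounding of the digits):
  SiO2: 248.1·0.6265 = 155.4 pbw (target 155.4 pbw)
  TiO2: 101.8·0.9901 = 100.8 pbw (target 100.8 pbw)
  B2O3: 117.6·0.3970 = 46.69 pbw (target 46.69 pbw)
  MgO: 248.1·0.3232 + 38.83·0.4096 = 96.09 pbw (target 96.10 pbw)
  CaO: 117.6·0.2707 + 38.83·0.5803 + 83.46·0.5587 = 101.0 pbw (target 101.0 pbw)
Consistency of the glass mass: Σ batch − LOI loss = 500.0 pbw (oxide target masses add up to 500.0 pbw; versus the stated basis of 500.0 pbw — differing by rounding only).
Adding the batch up: Σ batch = 589.8 pbw; loss to ignition Σ batch·LOI = 89.79 pbw; yield = glass ÷ total batch = 84.78%.

Revised batch per 500.0 pbw frit:
  Mg3Si4O10(OH)2: 248.1 pbw
  Colemanite: 117.6 pbw
  Doloma: 38.83 pbw
  TiO2: 101.8 pbw
  Calcite: 83.46 pbw
Total batch = 589.8 pbw; LOI loss = 89.79 pbw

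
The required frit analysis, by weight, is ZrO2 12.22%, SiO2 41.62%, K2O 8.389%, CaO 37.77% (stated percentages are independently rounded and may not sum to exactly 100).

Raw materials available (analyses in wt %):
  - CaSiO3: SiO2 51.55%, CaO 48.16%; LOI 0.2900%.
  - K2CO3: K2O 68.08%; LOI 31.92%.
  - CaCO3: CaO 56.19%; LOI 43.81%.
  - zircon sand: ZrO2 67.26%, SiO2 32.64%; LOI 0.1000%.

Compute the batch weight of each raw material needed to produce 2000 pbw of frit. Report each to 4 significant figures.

Batch per 2000 pbw frit:
  CaSiO3: 1385 pbw
  K2CO3: 246.4 pbw
  CaCO3: 157.6 pbw
  zircon sand: 363.4 pbw
Total batch = 2152 pbw; LOI loss = 152.1 pbw; yield = 92.93%

The intermediate values are rounded off to 4 significant digits when quoted; the working math holds full precision in all steps; every reported value is rounded only once — the derived quantities (ignition loss, yield, four oxide percentages, net glass mass, totals) are computed using the weight values per 2000 pbw of glass at exact precision, exactly as printed in question or answer.
Oxide mass targets, per 2000 pbw frit:
  ZrO2: 12.22% × 2000 = 244.4 pbw
  SiO2: 41.62% × 2000 = 832.4 pbw
  K2O: 8.389% × 2000 = 167.8 pbw
  CaO: 37.77% × 2000 = 755.4 pbw
Oxide-by-oxide audit working from each reported weight, at the basis given (every target is met by its sum net of answer rounding effects):
  ZrO2: 363.4·0.6726 = 244.4 pbw (target 244.4 pbw)
  SiO2: 1385·0.5155 + 363.4·0.3264 = 832.6 pbw (target 832.4 pbw)
  K2O: 246.4·0.6808 = 167.7 pbw (target 167.8 pbw)
  CaO: 1385·0.4816 + 157.6·0.5619 = 755.6 pbw (target 755.4 pbw)
Glass mass check: the batch minus its LOI: 2000 pbw (summing oxide targets gives 2000 pbw; versus the stated basis of 2000 pbw — any gap is answer rounding).
Summing the batch: Σ batch = 2152 pbw; the LOI term Σ batch·LOI equals 152.1 pbw; the yield ratio, glass ÷ batch: 92.93%.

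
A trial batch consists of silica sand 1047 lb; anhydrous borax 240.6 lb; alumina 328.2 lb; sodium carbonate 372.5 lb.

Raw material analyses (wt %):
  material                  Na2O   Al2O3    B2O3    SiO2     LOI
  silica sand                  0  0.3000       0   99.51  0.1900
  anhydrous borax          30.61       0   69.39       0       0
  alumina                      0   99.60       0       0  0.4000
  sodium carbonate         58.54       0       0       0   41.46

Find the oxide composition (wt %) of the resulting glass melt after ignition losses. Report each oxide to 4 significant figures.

Glass mass = 1831 lb (batch 1988 − LOI 157.7).
Composition: Na2O 15.94%, Al2O3 18.03%, B2O3 9.120%, SiO2 56.92%

Values along the way are displayed rounded off to 4 significant digits at each printed step; all arithmetic runs at full float precision at every stage; each reported value includes exactly one rounding; derived quantities (glass mass, ignition loss, the yield, totals, the four compositions) are carried in exact precision from the batch weights at 1831 lb of glass exactly as shown in problem or answer.
Oxide masses out of the charge:
  Na2O: 240.6·0.3061 + 372.5·0.5854 = 291.7 lb
  Al2O3: 1047·0.003000 + 328.2·0.9960 = 330.0 lb
  B2O3: 240.6·0.6939 = 167.0 lb
  SiO2: 1047·0.9951 = 1042 lb
LOI: 1047·0.001900 + 328.2·0.004000 + 372.5·0.4146 = 157.7 lb
Resulting glass, batch − LOI: 1988 − 157.7 = 1831 lb (equal to the oxide-mass sum)
oxide / glass × 100 gives the wt %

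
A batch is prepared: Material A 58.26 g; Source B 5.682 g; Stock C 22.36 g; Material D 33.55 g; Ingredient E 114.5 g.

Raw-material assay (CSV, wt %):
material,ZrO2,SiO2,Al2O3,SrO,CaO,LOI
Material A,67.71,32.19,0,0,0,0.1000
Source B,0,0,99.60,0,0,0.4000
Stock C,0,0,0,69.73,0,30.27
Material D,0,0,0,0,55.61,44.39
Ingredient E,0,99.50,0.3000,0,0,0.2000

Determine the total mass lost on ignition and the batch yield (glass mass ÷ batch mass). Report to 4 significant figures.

LOI loss = 21.97 g; glass = 212.4 g; yield = 90.62%

Working values are printed (rounded to four significant figures) across the worked steps; each numeric step holds exact precision end to end. A single rounding completes every reported number — all derived quantities are rebuilt starting from the weights per 212.4 g of glass in full precision (glass mass, the five compositions, the yield, ignition loss, the totals) precisely as stated by problem or answer.
Material-by-material LOI:
  Material A: 58.26 × 0.001000 = 0.05826 g
  Source B: 5.682 × 0.004000 = 0.02273 g
  Stock C: 22.36 × 0.3027 = 6.768 g
  Material D: 33.55 × 0.4439 = 14.89 g
  Ingredient E: 114.5 × 0.002000 = 0.2290 g
Total LOI = 21.97 g
Glass = batch − LOI = 234.4 − 21.97 = 212.4 g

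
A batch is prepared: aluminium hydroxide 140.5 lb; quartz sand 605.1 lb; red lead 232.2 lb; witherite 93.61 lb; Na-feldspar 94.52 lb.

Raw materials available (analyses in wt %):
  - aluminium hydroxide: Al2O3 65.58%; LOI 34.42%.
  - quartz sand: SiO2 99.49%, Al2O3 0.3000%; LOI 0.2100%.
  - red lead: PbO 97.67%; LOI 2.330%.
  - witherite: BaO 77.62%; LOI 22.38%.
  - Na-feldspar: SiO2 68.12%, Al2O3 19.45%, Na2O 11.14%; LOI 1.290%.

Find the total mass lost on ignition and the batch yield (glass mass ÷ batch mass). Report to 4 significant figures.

All arithmetic maintains full precision end to end; values along the way are displayed rounded to 4 significant digits at each printed step — every reported result is rounded once only. Derived quantities (five oxide percentages, the yield, glass mass, totals, ignition loss) are recomputed from the weighed amounts at 1089 lb of glass in exact precision, exactly as shown in the question or the answer.
Each material's LOI contribution:
  aluminium hydroxide: 140.5 × 0.3442 = 48.36 lb
  quartz sand: 605.1 × 0.002100 = 1.271 lb
  red lead: 232.2 × 0.02330 = 5.410 lb
  witherite: 93.61 × 0.2238 = 20.95 lb
  Na-feldspar: 94.52 × 0.01290 = 1.219 lb
Total LOI = 77.21 lb
Glass = batch − LOI = 1166 − 77.21 = 1089 lb

LOI loss = 77.21 lb; glass = 1089 lb; yield = 93.38%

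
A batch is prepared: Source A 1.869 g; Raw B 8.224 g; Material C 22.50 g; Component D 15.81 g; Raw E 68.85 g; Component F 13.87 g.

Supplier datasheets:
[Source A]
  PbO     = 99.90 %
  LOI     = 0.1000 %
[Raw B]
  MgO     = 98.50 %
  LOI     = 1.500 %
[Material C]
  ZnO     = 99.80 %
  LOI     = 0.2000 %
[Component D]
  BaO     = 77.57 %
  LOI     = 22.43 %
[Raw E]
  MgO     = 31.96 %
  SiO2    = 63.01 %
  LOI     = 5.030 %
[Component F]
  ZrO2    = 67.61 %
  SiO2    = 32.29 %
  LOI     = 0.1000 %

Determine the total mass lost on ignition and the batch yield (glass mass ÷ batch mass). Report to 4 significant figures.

In-progress results are printed (rounded to four significant figures) within the worked lines; all internal work carries full precision at every stage; every reported number sees exactly one rounding; derived quantities (ignition loss, yield, net glass mass, six oxide percentages, the totals) are re-derived in full precision starting from the weights per 123.9 g of glass as set out in problem or answer.
Per-material ignition loss:
  Source A: 1.869 × 0.001000 = 0.001869 g
  Raw B: 8.224 × 0.01500 = 0.1234 g
  Material C: 22.50 × 0.002000 = 0.04500 g
  Component D: 15.81 × 0.2243 = 3.546 g
  Raw E: 68.85 × 0.05030 = 3.463 g
  Component F: 13.87 × 0.001000 = 0.01387 g
Total LOI = 7.193 g
Glass = batch − LOI = 131.1 − 7.193 = 123.9 g

LOI loss = 7.193 g; glass = 123.9 g; yield = 94.51%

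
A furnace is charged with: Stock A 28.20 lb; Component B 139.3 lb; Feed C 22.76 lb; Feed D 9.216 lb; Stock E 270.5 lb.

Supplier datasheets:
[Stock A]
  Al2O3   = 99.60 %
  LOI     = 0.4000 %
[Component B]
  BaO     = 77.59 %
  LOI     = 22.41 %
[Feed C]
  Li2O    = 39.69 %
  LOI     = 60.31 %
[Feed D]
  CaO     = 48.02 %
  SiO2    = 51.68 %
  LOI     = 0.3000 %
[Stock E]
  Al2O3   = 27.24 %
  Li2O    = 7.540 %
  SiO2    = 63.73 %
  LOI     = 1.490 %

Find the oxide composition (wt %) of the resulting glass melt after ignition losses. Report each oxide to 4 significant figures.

In-progress results appear, rounded to 4 significant digits, at each printed step; the whole derivation keeps full float precision from start to finish; exactly one rounding is applied to every reported value. The derived quantities, including five oxide percentages, totals, glass mass, LOI, yield, are carried from the weighed amounts on 420.9 lb of glass at full precision, as set out in the problem or the answer.
What the batch supplies per oxide:
  Al2O3: 28.20·0.9960 + 270.5·0.2724 = 101.8 lb
  CaO: 9.216·0.4802 = 4.426 lb
  BaO: 139.3·0.7759 = 108.1 lb
  Li2O: 22.76·0.3969 + 270.5·0.07540 = 29.43 lb
  SiO2: 9.216·0.5168 + 270.5·0.6373 = 177.2 lb
LOI: 28.20·0.004000 + 139.3·0.2241 + 22.76·0.6031 + 9.216·0.003000 + 270.5·0.01490 = 49.11 lb
Glass mass = batch − LOI = 470.0 − 49.11 = 420.9 lb (= the summed oxide contributions)
each oxide over glass, ×100, is wt %

Glass mass = 420.9 lb (batch 470.0 − LOI 49.11).
Composition: Al2O3 24.18%, CaO 1.052%, BaO 25.68%, Li2O 6.993%, SiO2 42.09%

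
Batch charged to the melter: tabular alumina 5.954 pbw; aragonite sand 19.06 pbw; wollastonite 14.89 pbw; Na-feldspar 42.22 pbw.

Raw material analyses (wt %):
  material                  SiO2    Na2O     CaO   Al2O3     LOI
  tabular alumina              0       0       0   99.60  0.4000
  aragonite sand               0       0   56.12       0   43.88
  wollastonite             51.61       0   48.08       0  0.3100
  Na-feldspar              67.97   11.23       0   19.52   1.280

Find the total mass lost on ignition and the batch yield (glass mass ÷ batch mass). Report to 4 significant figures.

All internal work holds exact precision end to end. Mid-chain values are printed, rounded to four significant digits, as written — every reported result takes a single rounding — the derived quantities (LOI, glass mass, totals, yield, the four compositions) are computed from the batch weights per 73.15 pbw of glass in full float precision, as set out in question or answer.
Ignition loss by material:
  tabular alumina: 5.954 × 0.004000 = 0.02382 pbw
  aragonite sand: 19.06 × 0.4388 = 8.364 pbw
  wollastonite: 14.89 × 0.003100 = 0.04616 pbw
  Na-feldspar: 42.22 × 0.01280 = 0.5404 pbw
Total LOI = 8.974 pbw
Glass = batch − LOI = 82.12 − 8.974 = 73.15 pbw

LOI loss = 8.974 pbw; glass = 73.15 pbw; yield = 89.07%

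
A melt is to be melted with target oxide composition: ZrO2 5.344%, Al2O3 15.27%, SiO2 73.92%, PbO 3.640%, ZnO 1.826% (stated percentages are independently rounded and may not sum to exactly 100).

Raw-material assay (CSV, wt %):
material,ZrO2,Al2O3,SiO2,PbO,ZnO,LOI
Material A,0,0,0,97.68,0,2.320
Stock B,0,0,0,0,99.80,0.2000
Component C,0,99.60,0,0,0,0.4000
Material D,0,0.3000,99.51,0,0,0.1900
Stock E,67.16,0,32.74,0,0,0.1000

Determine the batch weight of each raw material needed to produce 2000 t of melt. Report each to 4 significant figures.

Batch per 2000 t melt:
  Material A: 74.53 t
  Stock B: 36.59 t
  Component C: 302.3 t
  Material D: 1433 t
  Stock E: 159.1 t
Total batch = 2006 t; LOI loss = 5.893 t; yield = 99.71%

Rounding to 4 significant figures extends to every in-between result as displayed. All internal work carries exact precision all the way through; each reported value is rounded a single time — the derived quantities, which include ignition loss, totals, net glass mass, the yield, five oxide percentages, are computed at exact precision, precisely as stated by the problem or the answer, from the batch weights at 2000 t of glass.
Target masses of each oxide per 2000 t melt:
  ZrO2: 5.344% × 2000 = 106.9 t
  Al2O3: 15.27% × 2000 = 305.4 t
  SiO2: 73.92% × 2000 = 1478 t
  PbO: 3.640% × 2000 = 72.80 t
  ZnO: 1.826% × 2000 = 36.52 t
A balance pass over the oxides, from the weights as reported, against the basis in use (every target is met by its sum within answer rounding):
  ZrO2: 159.1·0.6716 = 106.9 t (target 106.9 t)
  Al2O3: 302.3·0.9960 + 1433·0.003000 = 305.4 t (target 305.4 t)
  SiO2: 1433·0.9951 + 159.1·0.3274 = 1478 t (target 1478 t)
  PbO: 74.53·0.9768 = 72.80 t (target 72.80 t)
  ZnO: 36.59·0.9980 = 36.52 t (target 36.52 t)
The glass-mass cross-check: batch Σ − ignition loss = 2000 t (targets for the oxides total 2000 t; basis as stated: 2000 t — rounding explains the deltas).
Batch grand total — Σ batch = 2006 t; loss to ignition Σ batch·LOI = 5.893 t; the yield ratio, glass ÷ batch: 99.71%.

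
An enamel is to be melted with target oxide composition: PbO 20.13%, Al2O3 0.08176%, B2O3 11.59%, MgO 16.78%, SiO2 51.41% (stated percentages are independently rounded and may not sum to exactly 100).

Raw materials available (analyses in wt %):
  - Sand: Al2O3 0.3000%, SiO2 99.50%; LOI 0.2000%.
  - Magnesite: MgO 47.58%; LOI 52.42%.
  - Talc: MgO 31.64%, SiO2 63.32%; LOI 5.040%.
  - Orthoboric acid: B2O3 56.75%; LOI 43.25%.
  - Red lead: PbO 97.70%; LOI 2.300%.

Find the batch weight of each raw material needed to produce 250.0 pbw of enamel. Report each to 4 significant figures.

Batch per 250.0 pbw enamel:
  Sand: 68.13 pbw
  Magnesite: 24.39 pbw
  Talc: 95.91 pbw
  Orthoboric acid: 51.06 pbw
  Red lead: 51.51 pbw
Total batch = 291.0 pbw; LOI loss = 41.02 pbw; yield = 85.90%

All internal work runs at exact precision all the way through; the intermediate values appear, rounded to four significant figures, alongside each step. Each reported number takes exactly one rounding. The derived quantities, including net glass mass, ignition loss, five oxide percentages, the yield, the totals, are rebuilt using the weight values per 250.0 pbw of glass at exact precision as written in the question or the answer.
Target oxide masses per 250.0 pbw enamel:
  PbO: 20.13% × 250.0 = 50.32 pbw
  Al2O3: 0.08176% × 250.0 = 0.2044 pbw
  B2O3: 11.59% × 250.0 = 28.98 pbw
  MgO: 16.78% × 250.0 = 41.95 pbw
  SiO2: 51.41% × 250.0 = 128.5 pbw
Checking each oxide sum applying the batch weights above, relative to the basis at hand (target by target, the sums agree inside rounding margins):
  PbO: 51.51·0.9770 = 50.33 pbw (target 50.32 pbw)
  Al2O3: 68.13·0.003000 = 0.2044 pbw (target 0.2044 pbw)
  B2O3: 51.06·0.5675 = 28.98 pbw (target 28.98 pbw)
  MgO: 24.39·0.4758 + 95.91·0.3164 = 41.95 pbw (target 41.95 pbw)
  SiO2: 68.13·0.9950 + 95.91·0.6332 = 128.5 pbw (target 128.5 pbw)
Auditing the glass mass value: batch Σ − ignition loss = 250.0 pbw (the Σ of target masses is 250.0 pbw; with the basis standing at 250.0 pbw — any gap is answer rounding).
Whole-batch sum: Σ batch = 291.0 pbw; LOI removed, Σ of batch·LOI: 41.02 pbw; the yield ratio, glass ÷ batch: 85.90%.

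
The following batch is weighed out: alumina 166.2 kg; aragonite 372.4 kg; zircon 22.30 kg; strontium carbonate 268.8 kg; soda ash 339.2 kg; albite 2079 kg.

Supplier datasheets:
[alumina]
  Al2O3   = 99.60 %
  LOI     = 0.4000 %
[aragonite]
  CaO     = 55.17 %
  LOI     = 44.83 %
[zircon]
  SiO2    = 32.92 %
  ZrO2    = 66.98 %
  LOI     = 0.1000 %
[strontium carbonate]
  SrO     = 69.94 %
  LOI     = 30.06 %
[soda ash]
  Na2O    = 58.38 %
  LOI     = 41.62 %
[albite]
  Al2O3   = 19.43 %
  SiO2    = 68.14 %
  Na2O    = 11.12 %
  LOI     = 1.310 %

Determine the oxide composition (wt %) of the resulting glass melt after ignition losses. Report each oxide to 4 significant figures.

Glass mass = 2831 kg (batch 3248 − LOI 416.8).
Composition: SrO 6.641%, Al2O3 20.12%, CaO 7.257%, SiO2 50.30%, Na2O 15.16%, ZrO2 0.5276%

The intermediate values appear, with 4-significant-digit rounding, in the printout. The working math holds exact precision through every step — exactly one rounding is applied to every reported number; all derived quantities are rebuilt in exact precision (ignition loss, six oxide percentages, totals, yield, net glass mass) using the weight values at 2831 kg of glass, precisely as stated by problem or answer.
Delivered oxide masses:
  SrO: 268.8·0.6994 = 188.0 kg
  Al2O3: 166.2·0.9960 + 2079·0.1943 = 569.5 kg
  CaO: 372.4·0.5517 = 205.5 kg
  SiO2: 22.30·0.3292 + 2079·0.6814 = 1424 kg
  Na2O: 339.2·0.5838 + 2079·0.1112 = 429.2 kg
  ZrO2: 22.30·0.6698 = 14.94 kg
LOI: 166.2·0.004000 + 372.4·0.4483 + 22.30·0.001000 + 268.8·0.3006 + 339.2·0.4162 + 2079·0.01310 = 416.8 kg
Glass = total batch minus LOI = 3248 − 416.8 = 2831 kg (equal to the oxide-mass sum)
wt %: oxide over glass, times 100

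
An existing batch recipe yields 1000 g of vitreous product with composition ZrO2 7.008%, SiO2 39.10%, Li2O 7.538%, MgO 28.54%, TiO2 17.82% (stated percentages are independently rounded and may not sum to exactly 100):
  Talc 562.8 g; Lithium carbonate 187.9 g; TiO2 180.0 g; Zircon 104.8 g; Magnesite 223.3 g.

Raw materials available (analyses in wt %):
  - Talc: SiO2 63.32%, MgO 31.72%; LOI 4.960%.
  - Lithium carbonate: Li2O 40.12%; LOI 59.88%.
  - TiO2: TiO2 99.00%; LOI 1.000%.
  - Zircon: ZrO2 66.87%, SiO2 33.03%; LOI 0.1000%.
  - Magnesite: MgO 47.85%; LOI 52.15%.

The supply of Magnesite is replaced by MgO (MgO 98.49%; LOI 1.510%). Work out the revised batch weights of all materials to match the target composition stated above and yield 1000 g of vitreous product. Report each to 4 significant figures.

Every computation maintains full float precision end to end. Intermediates appear, rounded to 4 significant digits, when written out; a single rounding completes each reported result. All derived quantities (totals, net glass mass, yield, the five compositions, ignition loss) are re-derived from the batch weights on 1000 g of glass in full precision, precisely as stated by question or answer.
Oxide mass targets, per 1000 g vitreous product:
  ZrO2: 7.008% × 1000 = 70.08 g
  SiO2: 39.10% × 1000 = 391.0 g
  Li2O: 7.538% × 1000 = 75.38 g
  MgO: 28.54% × 1000 = 285.4 g
  TiO2: 17.82% × 1000 = 178.2 g
Balance tally, oxide-wise, working from each reported weight, per the basis as stated (sum by sum, the targets are met inside rounding margins):
  ZrO2: 104.8·0.6687 = 70.08 g (target 70.08 g)
  SiO2: 562.8·0.6332 + 104.8·0.3303 = 391.0 g (target 391.0 g)
  Li2O: 187.9·0.4012 = 75.39 g (target 75.38 g)
  MgO: 562.8·0.3172 + 108.5·0.9849 = 285.4 g (target 285.4 g)
  TiO2: 180.0·0.9900 = 178.2 g (target 178.2 g)
Glass mass check: batch total minus LOI = 1000 g (oxide target masses add up to 1000 g; basis as stated: 1000 g — deltas are rounding alone).
Total batch = Σ batch = 1144 g; loss to ignition Σ batch·LOI = 144.0 g; yield = glass ÷ total batch = 87.41%.

Revised batch per 1000 g vitreous product:
  Talc: 562.8 g
  Lithium carbonate: 187.9 g
  TiO2: 180.0 g
  Zircon: 104.8 g
  MgO: 108.5 g
Total batch = 1144 g; LOI loss = 144.0 g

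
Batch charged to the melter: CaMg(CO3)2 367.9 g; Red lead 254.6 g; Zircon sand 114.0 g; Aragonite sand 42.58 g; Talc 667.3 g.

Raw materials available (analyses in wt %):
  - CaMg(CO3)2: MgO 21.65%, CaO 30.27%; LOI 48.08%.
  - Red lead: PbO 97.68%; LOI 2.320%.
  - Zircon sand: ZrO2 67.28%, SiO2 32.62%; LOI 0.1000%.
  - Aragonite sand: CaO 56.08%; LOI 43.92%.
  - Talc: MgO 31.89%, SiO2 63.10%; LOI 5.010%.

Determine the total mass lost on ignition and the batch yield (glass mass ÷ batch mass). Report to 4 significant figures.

Every computation runs at full float precision end to end; mid-chain values are shown rounded to four significant digits at each printed step. Every reported number is rounded once only; the derived quantities are computed in full float precision (the yield, ignition loss, glass mass, totals, the five compositions) from the weighed amounts on 1211 g of glass as quoted within the problem or the answer.
LOI of each material in turn:
  CaMg(CO3)2: 367.9 × 0.4808 = 176.9 g
  Red lead: 254.6 × 0.02320 = 5.907 g
  Zircon sand: 114.0 × 0.001000 = 0.1140 g
  Aragonite sand: 42.58 × 0.4392 = 18.70 g
  Talc: 667.3 × 0.05010 = 33.43 g
Total LOI = 235.0 g
Glass = batch − LOI = 1446 − 235.0 = 1211 g

LOI loss = 235.0 g; glass = 1211 g; yield = 83.75%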